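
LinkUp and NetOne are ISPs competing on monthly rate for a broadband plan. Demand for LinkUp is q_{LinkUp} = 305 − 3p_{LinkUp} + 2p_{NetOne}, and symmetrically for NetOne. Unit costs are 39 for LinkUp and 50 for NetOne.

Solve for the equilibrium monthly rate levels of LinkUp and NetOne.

107.5625, 111.6875

LinkUp's profit: π = (p_{LinkUp} − 39)(305 − 3p_{LinkUp} + 2p_{NetOne}).
∂π/∂p_{LinkUp} = 422 − 6p_{LinkUp} + 2p_{NetOne} = 0 ⇒ p_{LinkUp} = 211/3 + (1/3)p_{NetOne}.
Similarly p_{NetOne} = 455/6 + (1/3)p_{LinkUp}.
Substituting the second reaction function into the first: p_{LinkUp} = 211/3 + (1/3)(455/6 + (1/3)p_{LinkUp}), which gives (8/9)p_{LinkUp} = 1721/18 ⇒ p_{LinkUp} = 107.5625.
Then p_{NetOne} = 455/6 + (1/3)·107.5625 = 111.6875.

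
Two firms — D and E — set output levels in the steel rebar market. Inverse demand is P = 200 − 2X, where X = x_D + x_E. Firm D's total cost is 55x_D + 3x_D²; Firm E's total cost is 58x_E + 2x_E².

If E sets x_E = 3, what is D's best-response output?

Firm D's profit: π = x_D(200 − 2(x_D + x_E)) − 55x_D − 3x_D².
∂π/∂x_D = 145 − 10x_D − 2x_E = 0, so x_D = 14.5 − 0.2x_E.
At x_E = 3: x_D = 14.5 − 0.2·3 = 13.9.

13.9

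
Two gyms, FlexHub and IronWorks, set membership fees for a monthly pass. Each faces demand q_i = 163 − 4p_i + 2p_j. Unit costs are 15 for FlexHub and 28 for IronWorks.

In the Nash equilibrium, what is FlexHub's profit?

2284.84

FlexHub's profit: π = (p_{FlexHub} − 15)(163 − 4p_{FlexHub} + 2p_{IronWorks}).
∂π/∂p_{FlexHub} = 223 − 8p_{FlexHub} + 2p_{IronWorks} = 0 ⇒ p_{FlexHub} = 27.875 + 0.25p_{IronWorks}.
Similarly p_{IronWorks} = 34.375 + 0.25p_{FlexHub}.
Substituting the second reaction function into the first: p_{FlexHub} = 27.875 + 0.25(34.375 + 0.25p_{FlexHub}), which gives 0.9375p_{FlexHub} = 1167/32 ⇒ p_{FlexHub} = 38.9.
Then p_{IronWorks} = 34.375 + 0.25·38.9 = 44.1.
q_{FlexHub} = 163 − 4·38.9 + 2·44.1 = 95.6.
Profit = (38.9 − 15)·95.6 = 2284.84.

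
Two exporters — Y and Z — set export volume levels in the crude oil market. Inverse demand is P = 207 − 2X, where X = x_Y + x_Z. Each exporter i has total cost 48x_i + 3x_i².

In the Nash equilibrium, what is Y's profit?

Exporter Y's profit: π = x_Y(207 − 2(x_Y + x_Z)) − 48x_Y − 3x_Y².
∂π/∂x_Y = 159 − 10x_Y − 2x_Z = 0, so x_Y = 15.9 − 0.2x_Z.
The game is symmetric, so in equilibrium x_Z = x_Y: the reaction function gives 1.2x_Y = 15.9, hence x_Y = 13.25.
Price P = 207 − 2·26.5 = 154.
Y's profit: (154 − 48)·13.25 − 3(13.25)² = 877.8125.

877.8125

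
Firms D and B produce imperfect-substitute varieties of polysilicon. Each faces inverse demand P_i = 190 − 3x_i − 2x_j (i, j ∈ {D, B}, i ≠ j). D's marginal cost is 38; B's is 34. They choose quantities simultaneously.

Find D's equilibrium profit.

1054.6875

Firm D's profit: π = x_D(190 − 3x_D − 2x_B) − 38x_D.
∂π/∂x_D = 152 − 6x_D − 2x_B = 0 ⇒ x_D = 76/3 − (1/3)x_B.
Similarly x_B = 26 − (1/3)x_D.
Plugging x_B into D's best response: x_D = 76/3 − (1/3)(26 − (1/3)x_D) ⇒ (8/9)x_D = 50/3, so x_D = 18.75.
Then x_B = 26 − (1/3)·18.75 = 19.75.
P_D = 190 − 3·18.75 − 2·19.75 = 94.25.
Profit = (94.25 − 38)·18.75 = 1054.6875.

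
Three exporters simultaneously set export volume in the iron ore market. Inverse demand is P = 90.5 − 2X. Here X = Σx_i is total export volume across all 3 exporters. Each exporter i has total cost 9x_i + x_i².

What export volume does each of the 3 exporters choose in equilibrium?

8.15

A representative exporter's profit is π_i = x_i(90.5 − 2X) − 9x_i − x_i², with X = x_i + Σ_{j≠i} x_j.
First-order condition: 81.5 − 6x_i − 2Σ_{j≠i} x_j = 0.
Imposing symmetry (x_j = x for all j) turns Σ_{j≠i} x_j into 2x, so 81.5 = 10x and x = 8.15.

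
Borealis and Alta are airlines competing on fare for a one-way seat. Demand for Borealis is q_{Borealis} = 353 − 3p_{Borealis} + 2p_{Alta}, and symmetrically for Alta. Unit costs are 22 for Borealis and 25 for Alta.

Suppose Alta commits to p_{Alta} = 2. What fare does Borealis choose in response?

70.5

Borealis's profit: π = (p_{Borealis} − 22)(353 − 3p_{Borealis} + 2p_{Alta}).
∂π/∂p_{Borealis} = 419 − 6p_{Borealis} + 2p_{Alta} = 0 ⇒ p_{Borealis} = 419/6 + (1/3)p_{Alta}.
At p_{Alta} = 2: p_{Borealis} = 419/6 + (1/3)·2 = 70.5.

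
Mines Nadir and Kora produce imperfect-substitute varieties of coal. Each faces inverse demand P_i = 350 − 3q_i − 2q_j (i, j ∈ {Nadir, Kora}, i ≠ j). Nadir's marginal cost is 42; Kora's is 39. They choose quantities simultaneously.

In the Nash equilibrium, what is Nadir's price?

Mine Nadir's profit: π = q_{Nadir}(350 − 3q_{Nadir} − 2q_{Kora}) − 42q_{Nadir}.
∂π/∂q_{Nadir} = 308 − 6q_{Nadir} − 2q_{Kora} = 0 ⇒ q_{Nadir} = 154/3 − (1/3)q_{Kora}.
Similarly q_{Kora} = 311/6 − (1/3)q_{Nadir}.
Substituting the second reaction function into the first: q_{Nadir} = 154/3 − (1/3)(311/6 − (1/3)q_{Nadir}), which gives (8/9)q_{Nadir} = 613/18 ⇒ q_{Nadir} = 38.3125.
Then q_{Kora} = 311/6 − (1/3)·38.3125 = 39.0625.
P_{Nadir} = 350 − 3·38.3125 − 2·39.0625 = 156.9375.

156.9375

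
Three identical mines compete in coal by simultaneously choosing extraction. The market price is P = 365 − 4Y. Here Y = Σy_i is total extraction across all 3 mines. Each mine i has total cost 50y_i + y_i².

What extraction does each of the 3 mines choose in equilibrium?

A representative mine's profit is π_i = y_i(365 − 4Y) − 50y_i − y_i², with Y = y_i + Σ_{j≠i} y_j.
First-order condition: 315 − 10y_i − 4Σ_{j≠i} y_j = 0.
Imposing symmetry (y_j = y for all j) turns Σ_{j≠i} y_j into 2y, so 315 = 18y and y = 17.5.

17.5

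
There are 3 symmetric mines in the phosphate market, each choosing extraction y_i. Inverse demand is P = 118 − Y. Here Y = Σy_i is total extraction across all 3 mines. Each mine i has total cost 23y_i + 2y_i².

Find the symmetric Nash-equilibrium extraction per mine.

A representative mine's profit is π_i = y_i(118 − Y) − 23y_i − 2y_i², with Y = y_i + Σ_{j≠i} y_j.
First-order condition: 95 − 6y_i − Σ_{j≠i} y_j = 0.
With identical mines, set every y_j = y: then 95 − 6y − 2y = 0, i.e. y = 95/8 = 11.875.

11.875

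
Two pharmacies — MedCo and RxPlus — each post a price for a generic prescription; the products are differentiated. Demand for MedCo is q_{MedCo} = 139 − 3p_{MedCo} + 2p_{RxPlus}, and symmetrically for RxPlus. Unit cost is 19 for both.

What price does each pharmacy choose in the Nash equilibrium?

MedCo's profit: π = (p_{MedCo} − 19)(139 − 3p_{MedCo} + 2p_{RxPlus}).
∂π/∂p_{MedCo} = 196 − 6p_{MedCo} + 2p_{RxPlus} = 0 ⇒ p_{MedCo} = 98/3 + (1/3)p_{RxPlus}.
Setting p_{MedCo} = p_{RxPlus} in the reaction function: p_{MedCo} = 98/3 + (1/3)p_{MedCo}, so p_{MedCo} = (98/3) / (2/3) = 49.

49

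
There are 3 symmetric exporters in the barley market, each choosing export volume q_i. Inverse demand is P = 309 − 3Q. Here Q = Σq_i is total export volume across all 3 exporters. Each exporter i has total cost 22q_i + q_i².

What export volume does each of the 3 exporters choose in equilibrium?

20.5

A representative exporter's profit is π_i = q_i(309 − 3Q) − 22q_i − q_i², with Q = q_i + Σ_{j≠i} q_j.
First-order condition: 287 − 8q_i − 3Σ_{j≠i} q_j = 0.
Imposing symmetry (q_j = q for all j) turns Σ_{j≠i} q_j into 2q, so 287 = 14q and q = 20.5.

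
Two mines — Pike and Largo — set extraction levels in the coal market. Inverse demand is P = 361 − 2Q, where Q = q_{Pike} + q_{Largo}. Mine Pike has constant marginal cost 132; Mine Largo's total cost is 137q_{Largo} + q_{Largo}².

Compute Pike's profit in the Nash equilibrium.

Mine Pike's profit: π = q_{Pike}(361 − 2(q_{Pike} + q_{Largo})) − 132q_{Pike}.
∂π/∂q_{Pike} = 229 − 4q_{Pike} − 2q_{Largo} = 0, so q_{Pike} = 57.25 − 0.5q_{Largo}.
For Largo: ∂π/∂q_{Largo} = 224 − 6q_{Largo} − 2q_{Pike} = 0 ⇒ q_{Largo} = 112/3 − (1/3)q_{Pike}.
Solving the two reaction functions simultaneously: (1 − (−0.5)(−1/3))q_{Pike} = 57.25 − 0.5·(112/3), so (5/6)q_{Pike} = 463/12 and q_{Pike} = 46.3.
Then q_{Largo} = 112/3 − (1/3)·46.3 = 21.9.
Price P = 361 − 2·68.2 = 224.6.
Pike's profit: (224.6 − 132)·46.3 = 4287.38.

4287.38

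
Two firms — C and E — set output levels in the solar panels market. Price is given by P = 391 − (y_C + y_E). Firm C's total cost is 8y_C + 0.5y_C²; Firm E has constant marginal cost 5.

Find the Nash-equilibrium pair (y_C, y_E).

76, 155

Firm C's profit: π = y_C(391 − (y_C + y_E)) − 8y_C − 0.5y_C².
∂π/∂y_C = 383 − 3y_C − y_E = 0, so y_C = 383/3 − (1/3)y_E.
For E: ∂π/∂y_E = 386 − 2y_E − y_C = 0 ⇒ y_E = 193 − 0.5y_C.
Substituting the second reaction function into the first: y_C = 383/3 − (1/3)(193 − 0.5y_C), which gives (5/6)y_C = 190/3 ⇒ y_C = 76.
Then y_E = 193 − 0.5·76 = 155.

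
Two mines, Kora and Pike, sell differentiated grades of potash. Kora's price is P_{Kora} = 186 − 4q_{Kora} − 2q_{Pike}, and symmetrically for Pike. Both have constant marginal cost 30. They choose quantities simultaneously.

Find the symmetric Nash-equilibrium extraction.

Mine Kora's profit: π = q_{Kora}(186 − 4q_{Kora} − 2q_{Pike}) − 30q_{Kora}.
∂π/∂q_{Kora} = 156 − 8q_{Kora} − 2q_{Pike} = 0 ⇒ q_{Kora} = 19.5 − 0.25q_{Pike}.
By symmetry q_{Pike} = q_{Kora}; substituting into the reaction function, 1.25q_{Kora} = 19.5 and q_{Kora} = 15.6.

15.6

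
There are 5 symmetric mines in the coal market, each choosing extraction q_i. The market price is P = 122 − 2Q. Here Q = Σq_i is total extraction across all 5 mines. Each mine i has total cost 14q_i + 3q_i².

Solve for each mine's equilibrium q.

A representative mine's profit is π_i = q_i(122 − 2Q) − 14q_i − 3q_i², with Q = q_i + Σ_{j≠i} q_j.
First-order condition: 108 − 10q_i − 2Σ_{j≠i} q_j = 0.
Imposing symmetry (q_j = q for all j) turns Σ_{j≠i} q_j into 4q, so 108 = 18q and q = 6.

6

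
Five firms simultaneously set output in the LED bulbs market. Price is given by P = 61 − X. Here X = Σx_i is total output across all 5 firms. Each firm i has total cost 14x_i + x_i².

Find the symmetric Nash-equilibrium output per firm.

A representative firm's profit is π_i = x_i(61 − X) − 14x_i − x_i², with X = x_i + Σ_{j≠i} x_j.
First-order condition: 47 − 4x_i − Σ_{j≠i} x_j = 0.
Imposing symmetry (x_j = x for all j) turns Σ_{j≠i} x_j into 4x, so 47 = 8x and x = 5.875.

5.875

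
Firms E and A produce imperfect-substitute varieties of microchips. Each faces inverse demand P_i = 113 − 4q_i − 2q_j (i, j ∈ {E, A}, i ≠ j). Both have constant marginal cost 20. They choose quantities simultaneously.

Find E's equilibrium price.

57.2

Firm E's profit: π = q_E(113 − 4q_E − 2q_A) − 20q_E.
∂π/∂q_E = 93 − 8q_E − 2q_A = 0 ⇒ q_E = 11.625 − 0.25q_A.
Setting q_E = q_A in the reaction function: q_E = 11.625 − 0.25q_E, so q_E = 11.625 / 1.25 = 9.3.
P_E = 113 − 4·9.3 − 2·9.3 = 57.2.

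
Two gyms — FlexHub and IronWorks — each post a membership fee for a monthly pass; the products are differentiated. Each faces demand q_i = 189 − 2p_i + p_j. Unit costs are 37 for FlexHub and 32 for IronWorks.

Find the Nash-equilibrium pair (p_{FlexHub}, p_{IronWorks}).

87, 85

FlexHub's profit: π = (p_{FlexHub} − 37)(189 − 2p_{FlexHub} + p_{IronWorks}).
∂π/∂p_{FlexHub} = 263 − 4p_{FlexHub} + p_{IronWorks} = 0 ⇒ p_{FlexHub} = 65.75 + 0.25p_{IronWorks}.
Similarly p_{IronWorks} = 63.25 + 0.25p_{FlexHub}.
Solving the two reaction functions simultaneously: (1 − (0.25)(0.25))p_{FlexHub} = 65.75 + 0.25·63.25, so 0.9375p_{FlexHub} = 81.5625 and p_{FlexHub} = 87.
Then p_{IronWorks} = 63.25 + 0.25·87 = 85.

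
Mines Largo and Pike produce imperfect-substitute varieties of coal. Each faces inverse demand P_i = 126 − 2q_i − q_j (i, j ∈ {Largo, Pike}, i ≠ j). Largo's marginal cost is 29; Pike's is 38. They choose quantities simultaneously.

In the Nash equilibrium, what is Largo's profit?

800

Mine Largo's profit: π = q_{Largo}(126 − 2q_{Largo} − q_{Pike}) − 29q_{Largo}.
∂π/∂q_{Largo} = 97 − 4q_{Largo} − q_{Pike} = 0 ⇒ q_{Largo} = 24.25 − 0.25q_{Pike}.
Similarly q_{Pike} = 22 − 0.25q_{Largo}.
Plugging q_{Pike} into Largo's best response: q_{Largo} = 24.25 − 0.25(22 − 0.25q_{Largo}) ⇒ 0.9375q_{Largo} = 18.75, so q_{Largo} = 20.
Then q_{Pike} = 22 − 0.25·20 = 17.
P_{Largo} = 126 − 2·20 − 17 = 69.
Profit = (69 − 29)·20 = 800.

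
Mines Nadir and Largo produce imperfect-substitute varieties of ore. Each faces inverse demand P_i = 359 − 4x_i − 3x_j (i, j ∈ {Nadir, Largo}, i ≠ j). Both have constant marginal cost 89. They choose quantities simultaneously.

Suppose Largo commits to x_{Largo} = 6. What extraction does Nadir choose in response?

Mine Nadir's profit: π = x_{Nadir}(359 − 4x_{Nadir} − 3x_{Largo}) − 89x_{Nadir}.
∂π/∂x_{Nadir} = 270 − 8x_{Nadir} − 3x_{Largo} = 0 ⇒ x_{Nadir} = 33.75 − 0.375x_{Largo}.
At x_{Largo} = 6: x_{Nadir} = 33.75 − 0.375·6 = 31.5.

31.5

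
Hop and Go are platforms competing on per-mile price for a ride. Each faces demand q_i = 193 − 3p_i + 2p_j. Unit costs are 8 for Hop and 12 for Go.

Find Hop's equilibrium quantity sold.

Hop's profit: π = (p_{Hop} − 8)(193 − 3p_{Hop} + 2p_{Go}).
∂π/∂p_{Hop} = 217 − 6p_{Hop} + 2p_{Go} = 0 ⇒ p_{Hop} = 217/6 + (1/3)p_{Go}.
Similarly p_{Go} = 229/6 + (1/3)p_{Hop}.
Plugging p_{Go} into Hop's best response: p_{Hop} = 217/6 + (1/3)(229/6 + (1/3)p_{Hop}) ⇒ (8/9)p_{Hop} = 440/9, so p_{Hop} = 55.
Then p_{Go} = 229/6 + (1/3)·55 = 56.5.
q_{Hop} = 193 − 3·55 + 2·56.5 = 141.

141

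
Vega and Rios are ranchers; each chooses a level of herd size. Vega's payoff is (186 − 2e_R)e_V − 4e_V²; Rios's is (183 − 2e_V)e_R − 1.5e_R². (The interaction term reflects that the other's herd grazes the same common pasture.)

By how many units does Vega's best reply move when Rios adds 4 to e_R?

Expanding Vega's payoff: 186e_V − 2e_Re_V − 4e_V².
∂π/∂e_V = 186 − 2e_R − 8e_V = 0, so e_V = 23.25 − 0.25e_R.
The reaction-function slope is −0.25, so a 4-unit rise in e_R moves e_V by −0.25 × 4 = −1. Vega's best response falls — the actions are strategic substitutes.

-1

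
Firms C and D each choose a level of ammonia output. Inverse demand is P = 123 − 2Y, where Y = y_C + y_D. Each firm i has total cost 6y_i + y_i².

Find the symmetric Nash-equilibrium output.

14.625

Firm C's profit: π = y_C(123 − 2(y_C + y_D)) − 6y_C − y_C².
∂π/∂y_C = 117 − 6y_C − 2y_D = 0, so y_C = 19.5 − (1/3)y_D.
Setting y_C = y_D in the reaction function: y_C = 19.5 − (1/3)y_C, so y_C = 19.5 / (4/3) = 14.625.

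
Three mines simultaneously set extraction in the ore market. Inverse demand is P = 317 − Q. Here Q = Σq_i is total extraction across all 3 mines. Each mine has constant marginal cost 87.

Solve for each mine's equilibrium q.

A representative mine's profit is π_i = q_i(317 − Q) − 87q_i, with Q = q_i + Σ_{j≠i} q_j.
First-order condition: 230 − 2q_i − Σ_{j≠i} q_j = 0.
Imposing symmetry (q_j = q for all j) turns Σ_{j≠i} q_j into 2q, so 230 = 4q and q = 57.5.

57.5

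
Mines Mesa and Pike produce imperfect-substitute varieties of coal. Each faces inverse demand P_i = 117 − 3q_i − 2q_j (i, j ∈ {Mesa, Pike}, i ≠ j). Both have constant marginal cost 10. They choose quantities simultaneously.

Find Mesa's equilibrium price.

50.125

Mine Mesa's profit: π = q_{Mesa}(117 − 3q_{Mesa} − 2q_{Pike}) − 10q_{Mesa}.
∂π/∂q_{Mesa} = 107 − 6q_{Mesa} − 2q_{Pike} = 0 ⇒ q_{Mesa} = 107/6 − (1/3)q_{Pike}.
By symmetry q_{Pike} = q_{Mesa}; substituting into the reaction function, (4/3)q_{Mesa} = 107/6 and q_{Mesa} = 13.375.
P_{Mesa} = 117 − 3·13.375 − 2·13.375 = 50.125.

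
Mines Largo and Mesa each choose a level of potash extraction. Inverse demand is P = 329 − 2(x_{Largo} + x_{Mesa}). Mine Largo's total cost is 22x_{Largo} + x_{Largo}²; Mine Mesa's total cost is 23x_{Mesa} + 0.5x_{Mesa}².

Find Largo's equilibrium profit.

3780.75

Mine Largo's profit: π = x_{Largo}(329 − 2(x_{Largo} + x_{Mesa})) − 22x_{Largo} − x_{Largo}².
∂π/∂x_{Largo} = 307 − 6x_{Largo} − 2x_{Mesa} = 0, so x_{Largo} = 307/6 − (1/3)x_{Mesa}.
For Mesa: ∂π/∂x_{Mesa} = 306 − 5x_{Mesa} − 2x_{Largo} = 0 ⇒ x_{Mesa} = 61.2 − 0.4x_{Largo}.
Plugging x_{Mesa} into Largo's best response: x_{Largo} = 307/6 − (1/3)(61.2 − 0.4x_{Largo}) ⇒ (13/15)x_{Largo} = 923/30, so x_{Largo} = 35.5.
Then x_{Mesa} = 61.2 − 0.4·35.5 = 47.
Price P = 329 − 2·82.5 = 164.
Largo's profit: (164 − 22)·35.5 − (35.5)² = 3780.75.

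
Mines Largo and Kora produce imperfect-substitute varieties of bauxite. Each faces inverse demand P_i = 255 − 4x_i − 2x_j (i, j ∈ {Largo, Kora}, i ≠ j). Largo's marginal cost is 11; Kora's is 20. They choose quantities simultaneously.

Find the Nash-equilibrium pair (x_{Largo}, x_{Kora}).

Mine Largo's profit: π = x_{Largo}(255 − 4x_{Largo} − 2x_{Kora}) − 11x_{Largo}.
∂π/∂x_{Largo} = 244 − 8x_{Largo} − 2x_{Kora} = 0 ⇒ x_{Largo} = 30.5 − 0.25x_{Kora}.
Similarly x_{Kora} = 29.375 − 0.25x_{Largo}.
Substituting the second reaction function into the first: x_{Largo} = 30.5 − 0.25(29.375 − 0.25x_{Largo}), which gives 0.9375x_{Largo} = 741/32 ⇒ x_{Largo} = 24.7.
Then x_{Kora} = 29.375 − 0.25·24.7 = 23.2.

24.7, 23.2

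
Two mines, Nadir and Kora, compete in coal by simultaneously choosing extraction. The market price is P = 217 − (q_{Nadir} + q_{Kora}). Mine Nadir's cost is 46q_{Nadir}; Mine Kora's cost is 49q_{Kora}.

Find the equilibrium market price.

104

Mine Nadir's profit: π = q_{Nadir}(217 − (q_{Nadir} + q_{Kora})) − 46q_{Nadir}.
∂π/∂q_{Nadir} = 171 − 2q_{Nadir} − q_{Kora} = 0, so q_{Nadir} = 85.5 − 0.5q_{Kora}.
By the same steps for Kora: q_{Kora} = 84 − 0.5q_{Nadir}.
Plugging q_{Kora} into Nadir's best response: q_{Nadir} = 85.5 − 0.5(84 − 0.5q_{Nadir}) ⇒ 0.75q_{Nadir} = 43.5, so q_{Nadir} = 58.
Then q_{Kora} = 84 − 0.5·58 = 55.
Equilibrium price: P = 217 − 113 = 104.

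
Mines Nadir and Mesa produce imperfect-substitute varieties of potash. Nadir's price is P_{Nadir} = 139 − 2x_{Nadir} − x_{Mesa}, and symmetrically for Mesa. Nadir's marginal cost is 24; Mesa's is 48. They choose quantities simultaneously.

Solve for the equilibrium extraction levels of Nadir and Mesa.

24.6, 16.6

Mine Nadir's profit: π = x_{Nadir}(139 − 2x_{Nadir} − x_{Mesa}) − 24x_{Nadir}.
∂π/∂x_{Nadir} = 115 − 4x_{Nadir} − x_{Mesa} = 0 ⇒ x_{Nadir} = 28.75 − 0.25x_{Mesa}.
Similarly x_{Mesa} = 22.75 − 0.25x_{Nadir}.
Plugging x_{Mesa} into Nadir's best response: x_{Nadir} = 28.75 − 0.25(22.75 − 0.25x_{Nadir}) ⇒ 0.9375x_{Nadir} = 23.0625, so x_{Nadir} = 24.6.
Then x_{Mesa} = 22.75 − 0.25·24.6 = 16.6.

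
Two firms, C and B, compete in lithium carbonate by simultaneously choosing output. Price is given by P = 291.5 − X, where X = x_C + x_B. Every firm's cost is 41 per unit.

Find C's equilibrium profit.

6972.25

Firm C's profit: π = x_C(291.5 − (x_C + x_B)) − 41x_C.
∂π/∂x_C = 250.5 − 2x_C − x_B = 0, so x_C = 125.25 − 0.5x_B.
Setting x_C = x_B in the reaction function: x_C = 125.25 − 0.5x_C, so x_C = 125.25 / 1.5 = 83.5.
Price P = 291.5 − 167 = 124.5.
C's profit: (124.5 − 41)·83.5 = 6972.25.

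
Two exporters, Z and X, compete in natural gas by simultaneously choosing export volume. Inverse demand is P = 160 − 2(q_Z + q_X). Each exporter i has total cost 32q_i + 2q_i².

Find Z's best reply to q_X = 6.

Exporter Z's profit: π = q_Z(160 − 2(q_Z + q_X)) − 32q_Z − 2q_Z².
∂π/∂q_Z = 128 − 8q_Z − 2q_X = 0, so q_Z = 16 − 0.25q_X.
At q_X = 6: q_Z = 16 − 0.25·6 = 14.5.

14.5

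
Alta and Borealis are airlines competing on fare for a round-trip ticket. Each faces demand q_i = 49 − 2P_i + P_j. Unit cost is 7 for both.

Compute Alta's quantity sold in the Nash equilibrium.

28

Alta's profit: π = (P_{Alta} − 7)(49 − 2P_{Alta} + P_{Borealis}).
∂π/∂P_{Alta} = 63 − 4P_{Alta} + P_{Borealis} = 0 ⇒ P_{Alta} = 15.75 + 0.25P_{Borealis}.
By symmetry P_{Borealis} = P_{Alta}; substituting into the reaction function, 0.75P_{Alta} = 15.75 and P_{Alta} = 21.
q_{Alta} = 49 − 2·21 + 21 = 28.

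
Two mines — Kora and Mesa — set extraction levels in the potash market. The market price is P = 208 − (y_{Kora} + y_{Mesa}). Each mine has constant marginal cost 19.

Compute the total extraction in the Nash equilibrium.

Mine Kora's profit: π = y_{Kora}(208 − (y_{Kora} + y_{Mesa})) − 19y_{Kora}.
∂π/∂y_{Kora} = 189 − 2y_{Kora} − y_{Mesa} = 0, so y_{Kora} = 94.5 − 0.5y_{Mesa}.
The game is symmetric, so in equilibrium y_{Mesa} = y_{Kora}: the reaction function gives 1.5y_{Kora} = 94.5, hence y_{Kora} = 63.
Total extraction: 63 + 63 = 126.

126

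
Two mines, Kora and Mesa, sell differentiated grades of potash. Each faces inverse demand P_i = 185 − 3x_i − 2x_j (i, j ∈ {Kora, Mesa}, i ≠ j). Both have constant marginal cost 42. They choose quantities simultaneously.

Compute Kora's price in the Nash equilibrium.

95.625

Mine Kora's profit: π = x_{Kora}(185 − 3x_{Kora} − 2x_{Mesa}) − 42x_{Kora}.
∂π/∂x_{Kora} = 143 − 6x_{Kora} − 2x_{Mesa} = 0 ⇒ x_{Kora} = 143/6 − (1/3)x_{Mesa}.
Setting x_{Kora} = x_{Mesa} in the reaction function: x_{Kora} = 143/6 − (1/3)x_{Kora}, so x_{Kora} = (143/6) / (4/3) = 17.875.
P_{Kora} = 185 − 3·17.875 − 2·17.875 = 95.625.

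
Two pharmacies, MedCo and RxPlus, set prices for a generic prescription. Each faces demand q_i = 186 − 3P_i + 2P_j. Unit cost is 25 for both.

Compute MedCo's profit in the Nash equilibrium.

4860.1875

MedCo's profit: π = (P_{MedCo} − 25)(186 − 3P_{MedCo} + 2P_{RxPlus}).
∂π/∂P_{MedCo} = 261 − 6P_{MedCo} + 2P_{RxPlus} = 0 ⇒ P_{MedCo} = 43.5 + (1/3)P_{RxPlus}.
Setting P_{MedCo} = P_{RxPlus} in the reaction function: P_{MedCo} = 43.5 + (1/3)P_{MedCo}, so P_{MedCo} = 43.5 / (2/3) = 65.25.
q_{MedCo} = 186 − 3·65.25 + 2·65.25 = 120.75.
Profit = (65.25 − 25)·120.75 = 4860.1875.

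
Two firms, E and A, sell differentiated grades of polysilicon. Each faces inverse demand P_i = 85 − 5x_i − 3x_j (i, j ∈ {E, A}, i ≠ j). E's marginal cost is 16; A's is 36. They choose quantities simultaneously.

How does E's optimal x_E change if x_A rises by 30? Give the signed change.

Firm E's profit: π = x_E(85 − 5x_E − 3x_A) − 16x_E.
∂π/∂x_E = 69 − 10x_E − 3x_A = 0 ⇒ x_E = 6.9 − 0.3x_A.
The reaction-function slope is −0.3, so a 30-unit rise in x_A moves x_E by −0.3 × 30 = −9. E's best response falls — the actions are strategic substitutes.

-9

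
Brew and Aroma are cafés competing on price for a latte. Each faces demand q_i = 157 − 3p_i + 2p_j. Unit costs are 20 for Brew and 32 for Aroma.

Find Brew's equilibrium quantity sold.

Brew's profit: π = (p_{Brew} − 20)(157 − 3p_{Brew} + 2p_{Aroma}).
∂π/∂p_{Brew} = 217 − 6p_{Brew} + 2p_{Aroma} = 0 ⇒ p_{Brew} = 217/6 + (1/3)p_{Aroma}.
Similarly p_{Aroma} = 253/6 + (1/3)p_{Brew}.
Solving the two reaction functions simultaneously: (1 − (1/3)(1/3))p_{Brew} = 217/6 + (1/3)·(253/6), so (8/9)p_{Brew} = 452/9 and p_{Brew} = 56.5.
Then p_{Aroma} = 253/6 + (1/3)·56.5 = 61.
q_{Brew} = 157 − 3·56.5 + 2·61 = 109.5.

109.5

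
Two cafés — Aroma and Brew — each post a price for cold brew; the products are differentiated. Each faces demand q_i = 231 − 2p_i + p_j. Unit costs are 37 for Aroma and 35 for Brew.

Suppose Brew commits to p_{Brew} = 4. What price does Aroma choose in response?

Aroma's profit: π = (p_{Aroma} − 37)(231 − 2p_{Aroma} + p_{Brew}).
∂π/∂p_{Aroma} = 305 − 4p_{Aroma} + p_{Brew} = 0 ⇒ p_{Aroma} = 76.25 + 0.25p_{Brew}.
At p_{Brew} = 4: p_{Aroma} = 76.25 + 0.25·4 = 77.25.

77.25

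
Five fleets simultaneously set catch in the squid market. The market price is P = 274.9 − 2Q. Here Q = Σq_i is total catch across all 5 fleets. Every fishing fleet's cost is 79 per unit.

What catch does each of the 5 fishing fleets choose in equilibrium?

A representative fishing fleet's profit is π_i = q_i(274.9 − 2Q) − 79q_i, with Q = q_i + Σ_{j≠i} q_j.
First-order condition: 195.9 − 4q_i − 2Σ_{j≠i} q_j = 0.
In a symmetric equilibrium every fishing fleet chooses the same q, so Σ_{j≠i} q_j = 4q. The condition becomes 195.9 − 12q = 0, giving q = 195.9/12 = 16.325.

16.325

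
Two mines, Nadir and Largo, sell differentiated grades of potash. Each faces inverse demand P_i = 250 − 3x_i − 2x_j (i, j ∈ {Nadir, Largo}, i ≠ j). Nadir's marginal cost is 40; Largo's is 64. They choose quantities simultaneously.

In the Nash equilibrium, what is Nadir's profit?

2310.1875

Mine Nadir's profit: π = x_{Nadir}(250 − 3x_{Nadir} − 2x_{Largo}) − 40x_{Nadir}.
∂π/∂x_{Nadir} = 210 − 6x_{Nadir} − 2x_{Largo} = 0 ⇒ x_{Nadir} = 35 − (1/3)x_{Largo}.
Similarly x_{Largo} = 31 − (1/3)x_{Nadir}.
Plugging x_{Largo} into Nadir's best response: x_{Nadir} = 35 − (1/3)(31 − (1/3)x_{Nadir}) ⇒ (8/9)x_{Nadir} = 74/3, so x_{Nadir} = 27.75.
Then x_{Largo} = 31 − (1/3)·27.75 = 21.75.
P_{Nadir} = 250 − 3·27.75 − 2·21.75 = 123.25.
Profit = (123.25 − 40)·27.75 = 2310.1875.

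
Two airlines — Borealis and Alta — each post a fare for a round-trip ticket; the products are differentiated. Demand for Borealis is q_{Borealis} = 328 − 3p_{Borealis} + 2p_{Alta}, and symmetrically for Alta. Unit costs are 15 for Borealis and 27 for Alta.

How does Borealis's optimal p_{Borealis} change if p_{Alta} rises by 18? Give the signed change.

6

Borealis's profit: π = (p_{Borealis} − 15)(328 − 3p_{Borealis} + 2p_{Alta}).
∂π/∂p_{Borealis} = 373 − 6p_{Borealis} + 2p_{Alta} = 0 ⇒ p_{Borealis} = 373/6 + (1/3)p_{Alta}.
The reaction-function slope is 1/3, so an 18-unit rise in p_{Alta} moves p_{Borealis} by 1/3 × 18 = 6. Borealis's best response rises — the actions are strategic complements.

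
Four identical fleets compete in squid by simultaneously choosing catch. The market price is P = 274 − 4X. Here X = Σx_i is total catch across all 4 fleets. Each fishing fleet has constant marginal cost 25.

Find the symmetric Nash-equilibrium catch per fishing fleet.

12.45

A representative fishing fleet's profit is π_i = x_i(274 − 4X) − 25x_i, with X = x_i + Σ_{j≠i} x_j.
First-order condition: 249 − 8x_i − 4Σ_{j≠i} x_j = 0.
In a symmetric equilibrium every fishing fleet chooses the same x, so Σ_{j≠i} x_j = 3x. The condition becomes 249 − 20x = 0, giving x = 249/20 = 12.45.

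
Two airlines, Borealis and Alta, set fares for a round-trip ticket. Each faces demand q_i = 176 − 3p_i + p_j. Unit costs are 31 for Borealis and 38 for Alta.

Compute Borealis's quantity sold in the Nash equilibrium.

70.2

Borealis's profit: π = (p_{Borealis} − 31)(176 − 3p_{Borealis} + p_{Alta}).
∂π/∂p_{Borealis} = 269 − 6p_{Borealis} + p_{Alta} = 0 ⇒ p_{Borealis} = 269/6 + (1/6)p_{Alta}.
Similarly p_{Alta} = 145/3 + (1/6)p_{Borealis}.
Solving the two reaction functions simultaneously: (1 − (1/6)(1/6))p_{Borealis} = 269/6 + (1/6)·(145/3), so (35/36)p_{Borealis} = 476/9 and p_{Borealis} = 54.4.
Then p_{Alta} = 145/3 + (1/6)·54.4 = 57.4.
q_{Borealis} = 176 − 3·54.4 + 57.4 = 70.2.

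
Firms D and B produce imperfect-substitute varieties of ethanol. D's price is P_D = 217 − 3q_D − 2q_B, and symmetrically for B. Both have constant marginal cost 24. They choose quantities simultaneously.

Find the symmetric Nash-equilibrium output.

24.125

Firm D's profit: π = q_D(217 − 3q_D − 2q_B) − 24q_D.
∂π/∂q_D = 193 − 6q_D − 2q_B = 0 ⇒ q_D = 193/6 − (1/3)q_B.
The game is symmetric, so in equilibrium q_B = q_D: the reaction function gives (4/3)q_D = 193/6, hence q_D = 24.125.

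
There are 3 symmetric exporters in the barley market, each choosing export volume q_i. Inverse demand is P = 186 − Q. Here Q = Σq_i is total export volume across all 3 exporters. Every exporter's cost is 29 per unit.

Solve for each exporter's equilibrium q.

39.25

A representative exporter's profit is π_i = q_i(186 − Q) − 29q_i, with Q = q_i + Σ_{j≠i} q_j.
First-order condition: 157 − 2q_i − Σ_{j≠i} q_j = 0.
With identical exporters, set every q_j = q: then 157 − 2q − 2q = 0, i.e. q = 157/4 = 39.25.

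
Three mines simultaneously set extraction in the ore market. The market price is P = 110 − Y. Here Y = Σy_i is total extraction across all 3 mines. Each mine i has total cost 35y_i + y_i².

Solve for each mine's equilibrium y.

A representative mine's profit is π_i = y_i(110 − Y) − 35y_i − y_i², with Y = y_i + Σ_{j≠i} y_j.
First-order condition: 75 − 4y_i − Σ_{j≠i} y_j = 0.
With identical mines, set every y_j = y: then 75 − 4y − 2y = 0, i.e. y = 75/6 = 12.5.

12.5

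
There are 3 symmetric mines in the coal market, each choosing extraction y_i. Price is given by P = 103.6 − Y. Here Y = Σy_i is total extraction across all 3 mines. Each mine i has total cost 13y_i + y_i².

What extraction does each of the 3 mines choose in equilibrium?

15.1

A representative mine's profit is π_i = y_i(103.6 − Y) − 13y_i − y_i², with Y = y_i + Σ_{j≠i} y_j.
First-order condition: 90.6 − 4y_i − Σ_{j≠i} y_j = 0.
In a symmetric equilibrium every mine chooses the same y, so Σ_{j≠i} y_j = 2y. The condition becomes 90.6 − 6y = 0, giving y = 90.6/6 = 15.1.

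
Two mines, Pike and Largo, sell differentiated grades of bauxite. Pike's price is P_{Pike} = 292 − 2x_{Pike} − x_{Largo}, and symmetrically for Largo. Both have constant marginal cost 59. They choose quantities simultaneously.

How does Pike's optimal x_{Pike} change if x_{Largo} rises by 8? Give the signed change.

Mine Pike's profit: π = x_{Pike}(292 − 2x_{Pike} − x_{Largo}) − 59x_{Pike}.
∂π/∂x_{Pike} = 233 − 4x_{Pike} − x_{Largo} = 0 ⇒ x_{Pike} = 58.25 − 0.25x_{Largo}.
The reaction-function slope is −0.25, so an 8-unit rise in x_{Largo} moves x_{Pike} by −0.25 × 8 = −2. Pike's best response falls — the actions are strategic substitutes.

-2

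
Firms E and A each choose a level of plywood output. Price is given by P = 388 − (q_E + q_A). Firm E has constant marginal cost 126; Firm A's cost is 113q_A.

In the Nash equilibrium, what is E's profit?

6889

Firm E's profit: π = q_E(388 − (q_E + q_A)) − 126q_E.
∂π/∂q_E = 262 − 2q_E − q_A = 0, so q_E = 131 − 0.5q_A.
By the same steps for A: q_A = 137.5 − 0.5q_E.
Solving the two reaction functions simultaneously: (1 − (−0.5)(−0.5))q_E = 131 − 0.5·137.5, so 0.75q_E = 62.25 and q_E = 83.
Then q_A = 137.5 − 0.5·83 = 96.
Price P = 388 − 179 = 209.
E's profit: (209 − 126)·83 = 6889.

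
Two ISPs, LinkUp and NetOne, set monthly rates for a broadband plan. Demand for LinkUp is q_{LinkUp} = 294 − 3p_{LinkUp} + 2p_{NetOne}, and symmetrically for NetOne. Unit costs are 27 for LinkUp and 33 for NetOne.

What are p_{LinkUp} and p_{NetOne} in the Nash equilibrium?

LinkUp's profit: π = (p_{LinkUp} − 27)(294 − 3p_{LinkUp} + 2p_{NetOne}).
∂π/∂p_{LinkUp} = 375 − 6p_{LinkUp} + 2p_{NetOne} = 0 ⇒ p_{LinkUp} = 62.5 + (1/3)p_{NetOne}.
Similarly p_{NetOne} = 65.5 + (1/3)p_{LinkUp}.
Substituting the second reaction function into the first: p_{LinkUp} = 62.5 + (1/3)(65.5 + (1/3)p_{LinkUp}), which gives (8/9)p_{LinkUp} = 253/3 ⇒ p_{LinkUp} = 94.875.
Then p_{NetOne} = 65.5 + (1/3)·94.875 = 97.125.

94.875, 97.125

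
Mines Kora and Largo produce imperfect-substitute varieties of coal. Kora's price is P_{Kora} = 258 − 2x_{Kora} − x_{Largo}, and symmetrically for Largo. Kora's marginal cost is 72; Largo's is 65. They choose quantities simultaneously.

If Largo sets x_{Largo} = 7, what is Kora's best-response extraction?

44.75

Mine Kora's profit: π = x_{Kora}(258 − 2x_{Kora} − x_{Largo}) − 72x_{Kora}.
∂π/∂x_{Kora} = 186 − 4x_{Kora} − x_{Largo} = 0 ⇒ x_{Kora} = 46.5 − 0.25x_{Largo}.
At x_{Largo} = 7: x_{Kora} = 46.5 − 0.25·7 = 44.75.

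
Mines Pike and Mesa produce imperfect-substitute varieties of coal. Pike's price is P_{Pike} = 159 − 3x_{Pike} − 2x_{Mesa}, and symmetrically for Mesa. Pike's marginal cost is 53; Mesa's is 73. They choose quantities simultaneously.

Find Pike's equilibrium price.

Mine Pike's profit: π = x_{Pike}(159 − 3x_{Pike} − 2x_{Mesa}) − 53x_{Pike}.
∂π/∂x_{Pike} = 106 − 6x_{Pike} − 2x_{Mesa} = 0 ⇒ x_{Pike} = 53/3 − (1/3)x_{Mesa}.
Similarly x_{Mesa} = 43/3 − (1/3)x_{Pike}.
Plugging x_{Mesa} into Pike's best response: x_{Pike} = 53/3 − (1/3)(43/3 − (1/3)x_{Pike}) ⇒ (8/9)x_{Pike} = 116/9, so x_{Pike} = 14.5.
Then x_{Mesa} = 43/3 − (1/3)·14.5 = 9.5.
P_{Pike} = 159 − 3·14.5 − 2·9.5 = 96.5.

96.5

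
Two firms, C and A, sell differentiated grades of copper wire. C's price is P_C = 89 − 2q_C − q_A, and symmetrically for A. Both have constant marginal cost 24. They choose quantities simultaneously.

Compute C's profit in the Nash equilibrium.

338

Firm C's profit: π = q_C(89 − 2q_C − q_A) − 24q_C.
∂π/∂q_C = 65 − 4q_C − q_A = 0 ⇒ q_C = 16.25 − 0.25q_A.
By symmetry q_A = q_C; substituting into the reaction function, 1.25q_C = 16.25 and q_C = 13.
P_C = 89 − 2·13 − 13 = 50.
Profit = (50 − 24)·13 = 338.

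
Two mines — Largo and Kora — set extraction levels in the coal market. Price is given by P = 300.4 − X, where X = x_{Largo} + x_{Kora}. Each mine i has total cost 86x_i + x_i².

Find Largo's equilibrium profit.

3677.3888

Mine Largo's profit: π = x_{Largo}(300.4 − (x_{Largo} + x_{Kora})) − 86x_{Largo} − x_{Largo}².
∂π/∂x_{Largo} = 214.4 − 4x_{Largo} − x_{Kora} = 0, so x_{Largo} = 53.6 − 0.25x_{Kora}.
Setting x_{Largo} = x_{Kora} in the reaction function: x_{Largo} = 53.6 − 0.25x_{Largo}, so x_{Largo} = 53.6 / 1.25 = 42.88.
Price P = 300.4 − 85.76 = 214.64.
Largo's profit: (214.64 − 86)·42.88 − (42.88)² = 3677.3888.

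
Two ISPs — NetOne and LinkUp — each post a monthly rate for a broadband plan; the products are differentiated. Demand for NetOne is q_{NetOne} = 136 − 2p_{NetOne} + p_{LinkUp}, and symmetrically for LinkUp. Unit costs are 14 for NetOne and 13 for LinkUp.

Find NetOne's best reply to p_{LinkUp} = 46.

52.5

NetOne's profit: π = (p_{NetOne} − 14)(136 − 2p_{NetOne} + p_{LinkUp}).
∂π/∂p_{NetOne} = 164 − 4p_{NetOne} + p_{LinkUp} = 0 ⇒ p_{NetOne} = 41 + 0.25p_{LinkUp}.
At p_{LinkUp} = 46: p_{NetOne} = 41 + 0.25·46 = 52.5.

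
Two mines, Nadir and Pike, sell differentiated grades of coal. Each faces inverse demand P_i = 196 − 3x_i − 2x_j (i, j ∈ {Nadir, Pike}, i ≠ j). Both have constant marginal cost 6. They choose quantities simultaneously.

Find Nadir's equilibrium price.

77.25

Mine Nadir's profit: π = x_{Nadir}(196 − 3x_{Nadir} − 2x_{Pike}) − 6x_{Nadir}.
∂π/∂x_{Nadir} = 190 − 6x_{Nadir} − 2x_{Pike} = 0 ⇒ x_{Nadir} = 95/3 − (1/3)x_{Pike}.
The game is symmetric, so in equilibrium x_{Pike} = x_{Nadir}: the reaction function gives (4/3)x_{Nadir} = 95/3, hence x_{Nadir} = 23.75.
P_{Nadir} = 196 − 3·23.75 − 2·23.75 = 77.25.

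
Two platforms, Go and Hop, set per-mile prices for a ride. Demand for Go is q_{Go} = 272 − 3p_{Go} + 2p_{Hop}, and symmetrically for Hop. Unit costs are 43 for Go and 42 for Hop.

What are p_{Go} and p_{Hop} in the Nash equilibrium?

100.0625, 99.6875

Go's profit: π = (p_{Go} − 43)(272 − 3p_{Go} + 2p_{Hop}).
∂π/∂p_{Go} = 401 − 6p_{Go} + 2p_{Hop} = 0 ⇒ p_{Go} = 401/6 + (1/3)p_{Hop}.
Similarly p_{Hop} = 199/3 + (1/3)p_{Go}.
Solving the two reaction functions simultaneously: (1 − (1/3)(1/3))p_{Go} = 401/6 + (1/3)·(199/3), so (8/9)p_{Go} = 1601/18 and p_{Go} = 100.0625.
Then p_{Hop} = 199/3 + (1/3)·100.0625 = 99.6875.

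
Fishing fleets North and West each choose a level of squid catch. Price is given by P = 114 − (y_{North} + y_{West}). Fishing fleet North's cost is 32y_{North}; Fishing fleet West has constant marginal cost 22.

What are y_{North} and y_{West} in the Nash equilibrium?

24, 34

Fishing fleet North's profit: π = y_{North}(114 − (y_{North} + y_{West})) − 32y_{North}.
∂π/∂y_{North} = 82 − 2y_{North} − y_{West} = 0, so y_{North} = 41 − 0.5y_{West}.
By the same steps for West: y_{West} = 46 − 0.5y_{North}.
Plugging y_{West} into North's best response: y_{North} = 41 − 0.5(46 − 0.5y_{North}) ⇒ 0.75y_{North} = 18, so y_{North} = 24.
Then y_{West} = 46 − 0.5·24 = 34.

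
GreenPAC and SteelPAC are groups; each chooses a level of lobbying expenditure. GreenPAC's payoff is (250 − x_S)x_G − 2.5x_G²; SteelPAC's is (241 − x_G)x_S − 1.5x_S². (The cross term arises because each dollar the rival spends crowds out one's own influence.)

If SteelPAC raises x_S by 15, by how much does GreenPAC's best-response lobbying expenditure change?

-3

Expanding GreenPAC's payoff: 250x_G − x_Sx_G − 2.5x_G².
∂π/∂x_G = 250 − x_S − 5x_G = 0, so x_G = 50 − 0.2x_S.
The reaction-function slope is −0.2, so a 15-unit rise in x_S moves x_G by −0.2 × 15 = −3. GreenPAC's best response falls — the actions are strategic substitutes.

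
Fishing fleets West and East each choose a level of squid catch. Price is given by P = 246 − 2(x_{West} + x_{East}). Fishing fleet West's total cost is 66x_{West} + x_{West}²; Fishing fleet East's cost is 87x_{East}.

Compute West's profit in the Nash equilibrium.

Fishing fleet West's profit: π = x_{West}(246 − 2(x_{West} + x_{East})) − 66x_{West} − x_{West}².
∂π/∂x_{West} = 180 − 6x_{West} − 2x_{East} = 0, so x_{West} = 30 − (1/3)x_{East}.
For East: ∂π/∂x_{East} = 159 − 4x_{East} − 2x_{West} = 0 ⇒ x_{East} = 39.75 − 0.5x_{West}.
Plugging x_{East} into West's best response: x_{West} = 30 − (1/3)(39.75 − 0.5x_{West}) ⇒ (5/6)x_{West} = 16.75, so x_{West} = 20.1.
Then x_{East} = 39.75 − 0.5·20.1 = 29.7.
Price P = 246 − 2·49.8 = 146.4.
West's profit: (146.4 − 66)·20.1 − (20.1)² = 1212.03.

1212.03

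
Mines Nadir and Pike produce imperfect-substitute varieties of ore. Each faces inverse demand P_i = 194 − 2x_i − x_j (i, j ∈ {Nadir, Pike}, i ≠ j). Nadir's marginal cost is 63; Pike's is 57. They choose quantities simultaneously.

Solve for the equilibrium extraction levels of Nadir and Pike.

Mine Nadir's profit: π = x_{Nadir}(194 − 2x_{Nadir} − x_{Pike}) − 63x_{Nadir}.
∂π/∂x_{Nadir} = 131 − 4x_{Nadir} − x_{Pike} = 0 ⇒ x_{Nadir} = 32.75 − 0.25x_{Pike}.
Similarly x_{Pike} = 34.25 − 0.25x_{Nadir}.
Plugging x_{Pike} into Nadir's best response: x_{Nadir} = 32.75 − 0.25(34.25 − 0.25x_{Nadir}) ⇒ 0.9375x_{Nadir} = 24.1875, so x_{Nadir} = 25.8.
Then x_{Pike} = 34.25 − 0.25·25.8 = 27.8.

25.8, 27.8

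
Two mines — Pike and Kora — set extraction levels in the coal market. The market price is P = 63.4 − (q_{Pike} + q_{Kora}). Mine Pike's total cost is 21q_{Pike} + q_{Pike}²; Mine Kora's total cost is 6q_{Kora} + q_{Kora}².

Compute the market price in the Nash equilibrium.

Mine Pike's profit: π = q_{Pike}(63.4 − (q_{Pike} + q_{Kora})) − 21q_{Pike} − q_{Pike}².
∂π/∂q_{Pike} = 42.4 − 4q_{Pike} − q_{Kora} = 0, so q_{Pike} = 10.6 − 0.25q_{Kora}.
By the same steps for Kora: q_{Kora} = 14.35 − 0.25q_{Pike}.
Solving the two reaction functions simultaneously: (1 − (−0.25)(−0.25))q_{Pike} = 10.6 − 0.25·14.35, so 0.9375q_{Pike} = 7.0125 and q_{Pike} = 7.48.
Then q_{Kora} = 14.35 − 0.25·7.48 = 12.48.
Equilibrium price: P = 63.4 − 19.96 = 43.44.

43.44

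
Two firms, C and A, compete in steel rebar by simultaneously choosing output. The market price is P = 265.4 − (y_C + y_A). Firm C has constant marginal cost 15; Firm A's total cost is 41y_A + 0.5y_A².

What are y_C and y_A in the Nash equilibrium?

Firm C's profit: π = y_C(265.4 − (y_C + y_A)) − 15y_C.
∂π/∂y_C = 250.4 − 2y_C − y_A = 0, so y_C = 125.2 − 0.5y_A.
For A: ∂π/∂y_A = 224.4 − 3y_A − y_C = 0 ⇒ y_A = 74.8 − (1/3)y_C.
Solving the two reaction functions simultaneously: (1 − (−0.5)(−1/3))y_C = 125.2 − 0.5·74.8, so (5/6)y_C = 87.8 and y_C = 105.36.
Then y_A = 74.8 − (1/3)·105.36 = 39.68.

105.36, 39.68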